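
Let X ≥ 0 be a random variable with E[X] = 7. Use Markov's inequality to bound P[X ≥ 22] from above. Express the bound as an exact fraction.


μ = E[X] = 7, a = 22.
Markov: P[X ≥ 22] ≤ μ/a = (7)/22 = 7/22.
Numerically: ≈ 0.318.
(Since a = 22 > μ = 7.000, the bound 7/22 is < 1 and informative.)

P[X ≥ 22] ≤ 7/22 ≈ 0.318.


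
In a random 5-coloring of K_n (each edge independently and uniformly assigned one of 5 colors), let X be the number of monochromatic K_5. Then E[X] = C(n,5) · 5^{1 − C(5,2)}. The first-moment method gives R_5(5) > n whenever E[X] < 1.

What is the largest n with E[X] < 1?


We need C(n, 5) · 5^{1 − 10} < 1, i.e. C(n, 5) < 5^{10 − 1} = 1953125.
Check values of n near the boundary:
  n = 45: C(45, 5) = 1221759; 1221759 < 1953125? YES
  n = 46: C(46, 5) = 1370754; 1370754 < 1953125? YES
  n = 47: C(47, 5) = 1533939; 1533939 < 1953125? YES
  n = 48: C(48, 5) = 1712304; 1712304 < 1953125? YES
  n = 49: C(49, 5) = 1906884; 1906884 < 1953125? YES
  n = 50: C(50, 5) = 2118760; 2118760 < 1953125? NO
  n = 51: C(51, 5) = 2349060; 2349060 < 1953125? NO
The largest n with C(n, 5) < 1953125 is n = 49 (where E[X] = 1906884/1953125 ≈ 0.97632). Hence R_5(5) > 49, i.e. R_5(5) ≥ 50.

Largest n = 49; hence R_5(5) > 49.


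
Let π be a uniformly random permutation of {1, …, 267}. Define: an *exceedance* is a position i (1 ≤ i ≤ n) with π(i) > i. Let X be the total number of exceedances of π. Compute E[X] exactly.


Write X = Σ_{i=1}^{267} X_i, where X_i = 1_{π(i) > i}.
For each fixed i, π(i) is uniform over {1, …, 267} (marginal of a uniform permutation), so P[π(i) > i] = (n − i)/n. Summing: Σ_{i=1}^{267} (n − i)/n = (0 + 1 + … + 266)/267 = 267(267 − 1)/(2·267) = (267 − 1)/2.
Hence E[X] = Σ_{i=1}^{267} (267 − i)/267 = 133 ≈ 133.00000.

E[X] = 133 = 133.00000.


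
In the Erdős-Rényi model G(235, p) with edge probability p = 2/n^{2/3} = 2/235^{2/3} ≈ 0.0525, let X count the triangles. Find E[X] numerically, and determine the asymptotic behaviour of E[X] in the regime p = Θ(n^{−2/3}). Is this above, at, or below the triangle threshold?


Number of potential triangles: C(235, 3) = 2135445.
Each occurs with probability p³ ≈ (0.0525)³ ≈ 1.44862e-04.
By linearity: E[X] = C(235, 3)·p³ ≈ 2135445 · 1.44862e-04 ≈ 309.345.
Since α = 2/3 < 1, p = c/n^{2/3} ≫ 1/n is above the triangle threshold p ~ 1/n. Asymptotically E[X] ~ (c³/6)·n^{3(1−α)} = (2³/6)·n^{1} → ∞; triangles are abundant w.h.p.

E[X] ≈ 309.345; in regime p = Θ(1/n^{2/3}) E[X] diverges (above the triangle threshold p ~ 1/n).


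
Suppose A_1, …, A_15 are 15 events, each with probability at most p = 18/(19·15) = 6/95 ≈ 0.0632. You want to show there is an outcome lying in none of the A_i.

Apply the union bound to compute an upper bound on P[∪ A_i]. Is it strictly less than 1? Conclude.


Union bound: P[∪_{i=1}^{15} A_i] ≤ Σ_i P[A_i] ≤ 15·p = 15·(6/95) = 18/19.
Numerically: 18/19 ≈ 0.9474.
Is 18/19 < 1? YES.
Since P[∪ A_i] ≤ 18/19 < 1, the complement has P[∩ A_i^c] ≥ 1 − 18/19 = 1/19 > 0, so some outcome avoids every A_i.

15·p = 18/19 ≈ 0.9474; existence CERTIFIED by the union bound.


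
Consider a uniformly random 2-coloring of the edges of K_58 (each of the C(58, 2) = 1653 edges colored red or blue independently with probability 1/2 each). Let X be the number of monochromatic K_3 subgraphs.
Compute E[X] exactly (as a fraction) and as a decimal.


Let X = Σ_S X_S over the C(58, 3) = 30856 subsets S of size 3, where X_S = 1 if the K_3 on S is monochromatic.
For a fixed S, the K_3 on S has C(3, 2) = 3 edges. P[all 3 edges red] = (1/2)^3, and likewise for blue, so P[monochromatic] = 2·(1/2)^3 = 2^{1 − 3} = 1/4.
By linearity of expectation: E[X] = C(58, 3) · 2^{1 − 3} = 30856 · 1/4 = 7714.
Numerically: E[X] ≈ 7714.0000.

E[X] = C(58,3)·2^(1−C(3,2)) = 7714 ≈ 7714.0000.


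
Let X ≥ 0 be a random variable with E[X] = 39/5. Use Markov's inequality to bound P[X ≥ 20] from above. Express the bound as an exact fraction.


μ = E[X] = 39/5, a = 20.
Markov: P[X ≥ 20] ≤ μ/a = (39/5)/20 = 39/100.
Numerically: ≈ 0.3900.
(Since a = 20 > μ = 7.8000, the bound 39/100 is < 1 and informative.)

P[X ≥ 20] ≤ 39/100 ≈ 0.3900.


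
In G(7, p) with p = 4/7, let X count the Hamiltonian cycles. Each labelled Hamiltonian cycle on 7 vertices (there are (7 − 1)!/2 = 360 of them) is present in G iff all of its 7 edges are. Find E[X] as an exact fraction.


K_7 has (7 − 1)!/2 = 360 labelled Hamiltonian cycles.
For each such Hamiltonian cycle H, let X_H = 1 if all 7 edges of H are present in G. Then P[X_H = 1] = p^{7} = (4/7)^{7} = 16384/823543.
By linearity: E[X] = Σ_H E[X_H] = 360 · p^{7} = 360 · 16384/823543 = 5898240/823543.
Numerically: E[X] ≈ 7.16203.

E[X] = 360 · (4/7)^{7} = 5898240/823543 ≈ 7.16203.


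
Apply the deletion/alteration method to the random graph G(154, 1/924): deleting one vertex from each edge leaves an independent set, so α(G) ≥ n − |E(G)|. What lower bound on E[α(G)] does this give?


E[|E(G)|] = C(154, 2)·p = 11781 · (1/924) = 51/4.
E[α(G)] ≥ n − E[|E(G)|] = 154 − 51/4 = 565/4.
Numerically: ≈ 141.250000.
(This is only a lower bound; the true E[α(G)] may be larger.)

E[α(G)] ≥ 565/4 ≈ 141.250000.


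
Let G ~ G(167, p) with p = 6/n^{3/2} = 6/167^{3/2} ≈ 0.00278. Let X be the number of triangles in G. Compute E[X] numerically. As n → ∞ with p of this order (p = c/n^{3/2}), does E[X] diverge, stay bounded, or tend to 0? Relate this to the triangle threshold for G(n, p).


Number of potential triangles: C(167, 3) = 762355.
Each occurs with probability p³ ≈ (0.00278)³ ≈ 2.148966e-08.
By linearity: E[X] = C(167, 3)·p³ ≈ 762355 · 2.148966e-08 ≈ 0.0164.
Since α = 3/2 > 1, p = c/n^{3/2} = o(1/n) is below the triangle threshold p ~ 1/n. Asymptotically E[X] ~ (c³/6)·n^{3(1−α)} = (6³/6)·n^{-1.5} → 0, so by Markov's inequality G has no triangles w.h.p.

E[X] ≈ 0.0164; in regime p = Θ(1/n^{3/2}) E[X] tends to 0 (below the triangle threshold p ~ 1/n).


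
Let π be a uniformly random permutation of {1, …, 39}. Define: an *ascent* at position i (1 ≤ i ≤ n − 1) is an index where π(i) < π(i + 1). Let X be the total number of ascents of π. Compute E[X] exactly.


Write X = Σ X_I over i = 1, …, 38, with X_I the indicator of one ascent.
There are 38 indicators.
For each fixed i, the pair (π(i), π(i+1)) is a uniformly random ordered pair of distinct values from {1, …, 39}; by symmetry P[π(i) < π(i+1)] = 1/2.
By linearity: E[X] = 38 · (1/2) = (39 − 1) · (1/2) = 19 ≈ 19.00000.

E[X] = 19 = 19.00000.


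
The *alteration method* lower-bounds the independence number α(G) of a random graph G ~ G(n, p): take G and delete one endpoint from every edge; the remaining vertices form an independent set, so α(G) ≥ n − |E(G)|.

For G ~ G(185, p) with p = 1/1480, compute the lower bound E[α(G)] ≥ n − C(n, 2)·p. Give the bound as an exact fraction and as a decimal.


E[|E(G)|] = C(185, 2)·p = 17020 · (1/1480) = 23/2.
E[α(G)] ≥ n − E[|E(G)|] = 185 − 23/2 = 347/2.
Numerically: ≈ 173.5000.
(This is only a lower bound; the true E[α(G)] may be larger.)

E[α(G)] ≥ 347/2 ≈ 173.5000.


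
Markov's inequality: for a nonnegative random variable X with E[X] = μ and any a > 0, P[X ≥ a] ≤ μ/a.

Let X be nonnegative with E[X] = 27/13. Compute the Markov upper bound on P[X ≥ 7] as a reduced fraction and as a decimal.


μ = E[X] = 27/13, a = 7.
Markov: P[X ≥ 7] ≤ μ/a = (27/13)/7 = 27/91.
Numerically: ≈ 0.29670.
(Since a = 7 > μ = 2.07692, the bound 27/91 is < 1 and informative.)

P[X ≥ 7] ≤ 27/91 ≈ 0.29670.


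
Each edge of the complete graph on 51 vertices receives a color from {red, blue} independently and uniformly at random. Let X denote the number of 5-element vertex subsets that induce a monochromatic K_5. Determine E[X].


Let X = Σ_S X_S over the C(51, 5) = 2349060 subsets S of size 5, where X_S = 1 if the K_5 on S is monochromatic.
For a fixed S, the K_5 on S has C(5, 2) = 10 edges. P[all 10 edges red] = (1/2)^10, and likewise for blue, so P[monochromatic] = 2·(1/2)^10 = 2^{1 − 10} = 1/512.
By linearity: E[X] = C(51, 5) · 2^{1 − 10} = 2349060 · 1/512 = 587265/128.
Numerically: E[X] ≈ 4588.007812.

E[X] = C(51,5)·2^(1−C(5,2)) = 587265/128 ≈ 4588.007812.


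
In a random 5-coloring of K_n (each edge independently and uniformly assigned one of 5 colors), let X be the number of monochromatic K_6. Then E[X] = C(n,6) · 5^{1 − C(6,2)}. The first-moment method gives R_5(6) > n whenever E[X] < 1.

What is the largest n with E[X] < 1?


We need C(n, 6) · 5^{1 − 15} < 1, i.e. C(n, 6) < 5^{15 − 1} = 6103515625.
Check values of n near the boundary:
  n = 126: C(126, 6) = 4925156775; 4925156775 < 6103515625? YES
  n = 127: C(127, 6) = 5169379425; 5169379425 < 6103515625? YES
  n = 128: C(128, 6) = 5423611200; 5423611200 < 6103515625? YES
  n = 129: C(129, 6) = 5688177600; 5688177600 < 6103515625? YES
  n = 130: C(130, 6) = 5963412000; 5963412000 < 6103515625? YES
  n = 131: C(131, 6) = 6249655776; 6249655776 < 6103515625? NO
The largest n with C(n, 6) < 6103515625 is n = 130 (where E[X] = 47707296/48828125 ≈ 0.977). Hence R_5(6) > 130, i.e. R_5(6) ≥ 131.

Largest n = 130; hence R_5(6) > 130.


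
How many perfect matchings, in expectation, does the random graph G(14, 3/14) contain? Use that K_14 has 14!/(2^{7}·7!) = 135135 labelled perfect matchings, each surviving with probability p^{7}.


K_14 has 14!/(2^{7}·7!) = 135135 labelled perfect matchings.
For each such perfect matching H, let X_H = 1 if all 7 edges of H are present in G. Then P[X_H = 1] = p^{7} = (3/14)^{7} = 2187/105413504.
Summing the indicators: E[X] = Σ_H E[X_H] = 135135 · p^{7} = 135135 · 2187/105413504 = 42220035/15059072.
Numerically: E[X] ≈ 2.8036.

E[X] = 135135 · (3/14)^{7} = 42220035/15059072 ≈ 2.8036.


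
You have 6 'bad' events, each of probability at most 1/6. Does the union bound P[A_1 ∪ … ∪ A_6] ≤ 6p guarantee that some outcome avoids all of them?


Union bound: P[∪_{i=1}^{6} A_i] ≤ Σ_i P[A_i] ≤ 6·p = 6·(1/6) = 1.
Numerically: 1 ≈ 1.00000.
Is 1 < 1? NO.
Since the bound 1 is ≥ 1, the union bound is uninformative here; it does NOT by itself certify existence.

6·p = 1 ≈ 1.00000; existence NOT certified by the union bound.


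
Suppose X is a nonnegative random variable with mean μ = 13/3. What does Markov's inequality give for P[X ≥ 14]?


μ = E[X] = 13/3, a = 14.
Markov: P[X ≥ 14] ≤ μ/a = (13/3)/14 = 13/42.
Numerically: ≈ 0.310.
(Since a = 14 > μ = 4.333, the bound 13/42 is < 1 and informative.)

P[X ≥ 14] ≤ 13/42 ≈ 0.310.


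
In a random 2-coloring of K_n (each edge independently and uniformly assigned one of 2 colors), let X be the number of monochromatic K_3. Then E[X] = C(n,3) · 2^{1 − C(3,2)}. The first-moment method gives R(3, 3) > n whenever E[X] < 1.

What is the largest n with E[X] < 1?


We need C(n, 3) · 2^{1 − 3} < 1, i.e. C(n, 3) < 2^{3 − 1} = 4.
Check values of n near the boundary:
  n = 3: C(3, 3) = 1; 1 < 4? YES
  n = 4: C(4, 3) = 4; 4 < 4? NO
  n = 5: C(5, 3) = 10; 10 < 4? NO
  n = 6: C(6, 3) = 20; 20 < 4? NO
The largest n with C(n, 3) < 4 is n = 3 (where E[X] = 1/4 ≈ 0.25000). Hence R(3, 3) > 3, i.e. R(3, 3) ≥ 4.

Largest n = 3; hence R(3, 3) > 3.


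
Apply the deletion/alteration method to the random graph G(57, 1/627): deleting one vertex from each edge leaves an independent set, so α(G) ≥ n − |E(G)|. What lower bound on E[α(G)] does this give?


E[|E(G)|] = C(57, 2)·p = 1596 · (1/627) = 28/11.
E[α(G)] ≥ n − E[|E(G)|] = 57 − 28/11 = 599/11.
Numerically: ≈ 54.455.
(This is only a lower bound; the true E[α(G)] may be larger.)

E[α(G)] ≥ 599/11 ≈ 54.455.


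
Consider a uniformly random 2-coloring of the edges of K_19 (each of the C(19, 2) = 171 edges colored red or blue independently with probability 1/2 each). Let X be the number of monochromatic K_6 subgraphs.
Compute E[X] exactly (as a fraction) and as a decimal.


Let X = Σ_S X_S over the C(19, 6) = 27132 subsets S of size 6, where X_S = 1 if the K_6 on S is monochromatic.
For a fixed S, the K_6 on S has C(6, 2) = 15 edges. P[all 15 edges red] = (1/2)^15, and likewise for blue, so P[monochromatic] = 2·(1/2)^15 = 2^{1 − 15} = 1/16384.
By linearity: E[X] = C(19, 6) · 2^{1 − 15} = 27132 · 1/16384 = 6783/4096.
Numerically: E[X] ≈ 1.656.

E[X] = C(19,6)·2^(1−C(6,2)) = 6783/4096 ≈ 1.656.


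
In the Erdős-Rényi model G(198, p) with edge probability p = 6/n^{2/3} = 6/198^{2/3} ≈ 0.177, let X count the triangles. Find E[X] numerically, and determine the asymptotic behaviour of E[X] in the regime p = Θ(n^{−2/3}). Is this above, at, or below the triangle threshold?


Number of potential triangles: C(198, 3) = 1274196.
Each occurs with probability p³ ≈ (0.177)³ ≈ 5.50964e-03.
By linearity: E[X] = C(198, 3)·p³ ≈ 1274196 · 5.50964e-03 ≈ 7020.364.
Since α = 2/3 < 1, p = c/n^{2/3} ≫ 1/n is above the triangle threshold p ~ 1/n. Asymptotically E[X] ~ (c³/6)·n^{3(1−α)} = (6³/6)·n^{1} → ∞; triangles are abundant w.h.p.

E[X] ≈ 7020.364; in regime p = Θ(1/n^{2/3}) E[X] diverges (above the triangle threshold p ~ 1/n).


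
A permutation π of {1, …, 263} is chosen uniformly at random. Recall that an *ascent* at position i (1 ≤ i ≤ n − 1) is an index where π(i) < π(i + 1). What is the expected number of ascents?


Write X = Σ X_I over i = 1, …, 262, with X_I the indicator of one ascent.
There are 262 indicators.
For each fixed i, the pair (π(i), π(i+1)) is a uniformly random ordered pair of distinct values from {1, …, 263}; by symmetry P[π(i) < π(i+1)] = 1/2.
By linearity: E[X] = 262 · (1/2) = (263 − 1) · (1/2) = 131 ≈ 131.000000.

E[X] = 131 = 131.000000.


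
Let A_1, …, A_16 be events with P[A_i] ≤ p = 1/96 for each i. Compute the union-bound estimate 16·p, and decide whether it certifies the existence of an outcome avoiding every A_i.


Union bound: P[∪_{i=1}^{16} A_i] ≤ Σ_i P[A_i] ≤ 16·p = 16·(1/96) = 1/6.
Numerically: 1/6 ≈ 0.167.
Is 1/6 < 1? YES.
Since P[∪ A_i] ≤ 1/6 < 1, the complement has P[∩ A_i^c] ≥ 1 − 1/6 = 5/6 > 0, so some outcome avoids every A_i.

16·p = 1/6 ≈ 0.167; existence CERTIFIED by the union bound.


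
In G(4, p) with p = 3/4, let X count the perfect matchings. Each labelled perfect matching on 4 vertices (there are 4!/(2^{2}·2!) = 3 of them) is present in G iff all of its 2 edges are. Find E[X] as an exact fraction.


K_4 has 4!/(2^{2}·2!) = 3 labelled perfect matchings.
For each such perfect matching H, let X_H = 1 if all 2 edges of H are present in G. Then P[X_H = 1] = p^{2} = (3/4)^{2} = 9/16.
Summing the indicators: E[X] = Σ_H E[X_H] = 3 · p^{2} = 3 · 9/16 = 27/16.
Numerically: E[X] ≈ 1.6875.

E[X] = 3 · (3/4)^{2} = 27/16 ≈ 1.6875.


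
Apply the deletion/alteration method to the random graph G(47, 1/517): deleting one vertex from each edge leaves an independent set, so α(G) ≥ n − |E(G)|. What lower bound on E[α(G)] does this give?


E[|E(G)|] = C(47, 2)·p = 1081 · (1/517) = 23/11.
E[α(G)] ≥ n − E[|E(G)|] = 47 − 23/11 = 494/11.
Numerically: ≈ 44.909091.
(This is only a lower bound; the true E[α(G)] may be larger.)

E[α(G)] ≥ 494/11 ≈ 44.909091.


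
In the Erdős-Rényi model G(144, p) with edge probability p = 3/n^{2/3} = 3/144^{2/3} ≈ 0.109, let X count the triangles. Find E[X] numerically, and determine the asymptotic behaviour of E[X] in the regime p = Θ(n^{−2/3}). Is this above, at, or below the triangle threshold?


Number of potential triangles: C(144, 3) = 487344.
Each occurs with probability p³ ≈ (0.109)³ ≈ 1.30208e-03.
By linearity: E[X] = C(144, 3)·p³ ≈ 487344 · 1.30208e-03 ≈ 634.563.
Since α = 2/3 < 1, p = c/n^{2/3} ≫ 1/n is above the triangle threshold p ~ 1/n. Asymptotically E[X] ~ (c³/6)·n^{3(1−α)} = (3³/6)·n^{1} → ∞; triangles are abundant w.h.p.

E[X] ≈ 634.563; in regime p = Θ(1/n^{2/3}) E[X] diverges (above the triangle threshold p ~ 1/n).


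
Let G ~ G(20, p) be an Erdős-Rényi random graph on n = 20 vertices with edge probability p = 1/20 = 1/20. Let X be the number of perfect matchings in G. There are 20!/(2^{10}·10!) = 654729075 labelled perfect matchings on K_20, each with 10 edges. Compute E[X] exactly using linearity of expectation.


K_20 has 20!/(2^{10}·10!) = 654729075 labelled perfect matchings.
For each such perfect matching H, let X_H = 1 if all 10 edges of H are present in G. Then P[X_H = 1] = p^{10} = (1/20)^{10} = 1/10240000000000.
By linearity of expectation: E[X] = Σ_H E[X_H] = 654729075 · p^{10} = 654729075 · 1/10240000000000 = 26189163/409600000000.
Numerically: E[X] ≈ 6.3938e-05.

E[X] = 654729075 · (1/20)^{10} = 26189163/409600000000 ≈ 6.3938e-05.


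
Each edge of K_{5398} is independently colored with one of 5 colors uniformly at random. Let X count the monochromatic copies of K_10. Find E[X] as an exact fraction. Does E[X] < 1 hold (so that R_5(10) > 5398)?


E[X] = C(5398, 10) · 5^{1 − 45} = 5740413564134635387185954535766 · 5^{−44} = 5740413564134635387185954535766/5684341886080801486968994140625.
As a reduced fraction: E[X] = 5740413564134635387185954535766/5684341886080801486968994140625 ≈ 1.0099.
Is E[X] < 1? NO.
Since E[X] ≥ 1, the first-moment bound is inconclusive at n = 5398; it does NOT by itself certify R_5(10) > 5398.

E[X] = 5740413564134635387185954535766/5684341886080801486968994140625 ≈ 1.0099; E[X] ≥ 1; first-moment method inconclusive here.


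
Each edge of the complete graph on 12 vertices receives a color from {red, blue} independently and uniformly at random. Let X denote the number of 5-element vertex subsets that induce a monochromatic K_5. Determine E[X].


Let X = Σ_S X_S over the C(12, 5) = 792 subsets S of size 5, where X_S = 1 if the K_5 on S is monochromatic.
For a fixed S, the K_5 on S has C(5, 2) = 10 edges. P[all 10 edges red] = (1/2)^10, and likewise for blue, so P[monochromatic] = 2·(1/2)^10 = 2^{1 − 10} = 1/512.
By linearity of expectation: E[X] = C(12, 5) · 2^{1 − 10} = 792 · 1/512 = 99/64.
Numerically: E[X] ≈ 1.5469.

E[X] = C(12,5)·2^(1−C(5,2)) = 99/64 ≈ 1.5469.


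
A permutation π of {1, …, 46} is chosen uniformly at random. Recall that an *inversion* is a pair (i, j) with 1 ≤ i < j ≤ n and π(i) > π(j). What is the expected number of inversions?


Write X = Σ X_I over the C(46, 2) = 1035 pairs i < j, with X_I the indicator of one inversion.
There are 1035 indicators.
For each fixed pair i < j, the values π(i) and π(j) are two distinct elements of {1, …, 46} in uniformly random order; by symmetry P[π(i) > π(j)] = 1/2.
By linearity: E[X] = 1035 · (1/2) = C(46, 2) · (1/2) = 1035/2 = 1035/2 ≈ 517.500.

E[X] = 1035/2 = 517.500.


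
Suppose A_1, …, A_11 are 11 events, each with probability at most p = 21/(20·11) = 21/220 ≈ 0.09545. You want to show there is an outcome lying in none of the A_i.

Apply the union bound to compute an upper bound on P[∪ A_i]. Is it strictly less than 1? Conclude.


Union bound: P[∪_{i=1}^{11} A_i] ≤ Σ_i P[A_i] ≤ 11·p = 11·(21/220) = 21/20.
Numerically: 21/20 ≈ 1.05000.
Is 21/20 < 1? NO.
Since the bound 21/20 is ≥ 1, the union bound is uninformative here; it does NOT by itself certify existence.

11·p = 21/20 ≈ 1.05000; existence NOT certified by the union bound.


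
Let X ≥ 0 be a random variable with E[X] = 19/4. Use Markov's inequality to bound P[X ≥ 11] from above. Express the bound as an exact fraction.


μ = E[X] = 19/4, a = 11.
Markov: P[X ≥ 11] ≤ μ/a = (19/4)/11 = 19/44.
Numerically: ≈ 0.431818.
(Since a = 11 > μ = 4.750000, the bound 19/44 is < 1 and informative.)

P[X ≥ 11] ≤ 19/44 ≈ 0.431818.


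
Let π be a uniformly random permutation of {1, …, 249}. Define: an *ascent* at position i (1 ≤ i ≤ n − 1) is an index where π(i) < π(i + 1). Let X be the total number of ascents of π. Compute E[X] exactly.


Write X = Σ X_I over i = 1, …, 248, with X_I the indicator of one ascent.
There are 248 indicators.
For each fixed i, the pair (π(i), π(i+1)) is a uniformly random ordered pair of distinct values from {1, …, 249}; by symmetry P[π(i) < π(i+1)] = 1/2.
By linearity: E[X] = 248 · (1/2) = (249 − 1) · (1/2) = 124 ≈ 124.00000.

E[X] = 124 = 124.00000.


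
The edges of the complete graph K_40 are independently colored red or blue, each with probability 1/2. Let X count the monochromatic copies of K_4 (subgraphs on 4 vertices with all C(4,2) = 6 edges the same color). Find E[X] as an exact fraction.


Let X = Σ_S X_S over the C(40, 4) = 91390 subsets S of size 4, where X_S = 1 if the K_4 on S is monochromatic.
For a fixed S, the K_4 on S has C(4, 2) = 6 edges. P[all 6 edges red] = (1/2)^6, and likewise for blue, so P[monochromatic] = 2·(1/2)^6 = 2^{1 − 6} = 1/32.
By linearity of expectation: E[X] = C(40, 4) · 2^{1 − 6} = 91390 · 1/32 = 45695/16.
Numerically: E[X] ≈ 2855.937500.

E[X] = C(40,4)·2^(1−C(4,2)) = 45695/16 ≈ 2855.937500.


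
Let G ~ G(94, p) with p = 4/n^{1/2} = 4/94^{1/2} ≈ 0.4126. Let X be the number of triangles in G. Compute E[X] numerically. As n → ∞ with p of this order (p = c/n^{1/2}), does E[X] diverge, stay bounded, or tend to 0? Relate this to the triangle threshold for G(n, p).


Number of potential triangles: C(94, 3) = 134044.
Each occurs with probability p³ ≈ (0.4126)³ ≈ 7.022443e-02.
By linearity: E[X] = C(94, 3)·p³ ≈ 134044 · 7.022443e-02 ≈ 9413.1629.
Since α = 1/2 < 1, p = c/n^{1/2} ≫ 1/n is above the triangle threshold p ~ 1/n. Asymptotically E[X] ~ (c³/6)·n^{3(1−α)} = (4³/6)·n^{1.5} → ∞; triangles are abundant w.h.p.

E[X] ≈ 9413.1629; in regime p = Θ(1/n^{1/2}) E[X] diverges (above the triangle threshold p ~ 1/n).


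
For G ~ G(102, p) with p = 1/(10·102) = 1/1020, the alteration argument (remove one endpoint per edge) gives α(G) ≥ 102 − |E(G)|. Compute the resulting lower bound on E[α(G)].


E[|E(G)|] = C(102, 2)·p = 5151 · (1/1020) = 101/20.
E[α(G)] ≥ n − E[|E(G)|] = 102 − 101/20 = 1939/20.
Numerically: ≈ 96.950000.
(This is only a lower bound; the true E[α(G)] may be larger.)

E[α(G)] ≥ 1939/20 ≈ 96.950000.


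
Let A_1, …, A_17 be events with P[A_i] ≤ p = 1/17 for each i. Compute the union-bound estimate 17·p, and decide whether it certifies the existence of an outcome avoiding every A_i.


Union bound: P[∪_{i=1}^{17} A_i] ≤ Σ_i P[A_i] ≤ 17·p = 17·(1/17) = 1.
Numerically: 1 ≈ 1.0000000.
Is 1 < 1? NO.
Since the bound 1 is ≥ 1, the union bound is uninformative here; it does NOT by itself certify existence.

17·p = 1 ≈ 1.0000000; existence NOT certified by the union bound.


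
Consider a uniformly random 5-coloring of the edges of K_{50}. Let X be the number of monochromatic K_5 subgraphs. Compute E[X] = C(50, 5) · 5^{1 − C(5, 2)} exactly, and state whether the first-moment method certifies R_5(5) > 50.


E[X] = C(50, 5) · 5^{1 − 10} = 2118760 · 5^{−9} = 2118760/1953125.
As a reduced fraction: E[X] = 423752/390625 ≈ 1.08481.
Is E[X] < 1? NO.
Since E[X] ≥ 1, the first-moment bound is inconclusive at n = 50; it does NOT by itself certify R_5(5) > 50.

E[X] = 423752/390625 ≈ 1.08481; E[X] ≥ 1; first-moment method inconclusive here.


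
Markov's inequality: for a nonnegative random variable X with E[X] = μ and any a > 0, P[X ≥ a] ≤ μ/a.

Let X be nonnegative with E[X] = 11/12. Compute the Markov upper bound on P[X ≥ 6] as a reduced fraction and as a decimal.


μ = E[X] = 11/12, a = 6.
Markov: P[X ≥ 6] ≤ μ/a = (11/12)/6 = 11/72.
Numerically: ≈ 0.152778.
(Since a = 6 > μ = 0.916667, the bound 11/72 is < 1 and informative.)

P[X ≥ 6] ≤ 11/72 ≈ 0.152778.


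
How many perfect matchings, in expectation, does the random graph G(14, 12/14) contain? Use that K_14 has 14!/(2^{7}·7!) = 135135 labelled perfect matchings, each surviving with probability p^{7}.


K_14 has 14!/(2^{7}·7!) = 135135 labelled perfect matchings.
For each such perfect matching H, let X_H = 1 if all 7 edges of H are present in G. Then P[X_H = 1] = p^{7} = (6/7)^{7} = 279936/823543.
Summing the indicators: E[X] = Σ_H E[X_H] = 135135 · p^{7} = 135135 · 279936/823543 = 5404164480/117649.
Numerically: E[X] ≈ 45934.6.

E[X] = 135135 · (6/7)^{7} = 5404164480/117649 ≈ 45934.6.


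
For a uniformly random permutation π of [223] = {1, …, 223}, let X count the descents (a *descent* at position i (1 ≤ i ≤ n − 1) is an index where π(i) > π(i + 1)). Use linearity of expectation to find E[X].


Write X = Σ X_I over i = 1, …, 222, with X_I the indicator of one descent.
There are 222 indicators.
For each fixed i, the pair (π(i), π(i+1)) is a uniformly random ordered pair of distinct values from {1, …, 223}; by symmetry P[π(i) > π(i+1)] = 1/2.
By linearity: E[X] = 222 · (1/2) = (223 − 1) · (1/2) = 111 ≈ 111.0000.

E[X] = 111 = 111.0000.


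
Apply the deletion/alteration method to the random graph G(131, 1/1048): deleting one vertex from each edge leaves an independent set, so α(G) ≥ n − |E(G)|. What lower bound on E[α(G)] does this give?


E[|E(G)|] = C(131, 2)·p = 8515 · (1/1048) = 65/8.
E[α(G)] ≥ n − E[|E(G)|] = 131 − 65/8 = 983/8.
Numerically: ≈ 122.87500.
(This is only a lower bound; the true E[α(G)] may be larger.)

E[α(G)] ≥ 983/8 ≈ 122.87500.


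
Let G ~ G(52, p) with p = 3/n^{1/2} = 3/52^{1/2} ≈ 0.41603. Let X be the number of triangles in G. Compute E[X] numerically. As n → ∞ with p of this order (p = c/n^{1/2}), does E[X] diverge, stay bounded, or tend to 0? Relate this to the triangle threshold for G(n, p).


Number of potential triangles: C(52, 3) = 22100.
Each occurs with probability p³ ≈ (0.41603)³ ≈ 7.2004352e-02.
By linearity: E[X] = C(52, 3)·p³ ≈ 22100 · 7.2004352e-02 ≈ 1591.29619.
Since α = 1/2 < 1, p = c/n^{1/2} ≫ 1/n is above the triangle threshold p ~ 1/n. Asymptotically E[X] ~ (c³/6)·n^{3(1−α)} = (3³/6)·n^{1.5} → ∞; triangles are abundant w.h.p.

E[X] ≈ 1591.29619; in regime p = Θ(1/n^{1/2}) E[X] diverges (above the triangle threshold p ~ 1/n).


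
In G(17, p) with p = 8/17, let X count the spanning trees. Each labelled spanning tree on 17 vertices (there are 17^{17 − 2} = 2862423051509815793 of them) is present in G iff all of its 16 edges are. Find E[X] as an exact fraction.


K_17 has 17^{17 − 2} = 2862423051509815793 labelled spanning trees.
For each such spanning tree H, let X_H = 1 if all 16 edges of H are present in G. Then P[X_H = 1] = p^{16} = (8/17)^{16} = 281474976710656/48661191875666868481.
Summing the indicators: E[X] = Σ_H E[X_H] = 2862423051509815793 · p^{16} = 2862423051509815793 · 281474976710656/48661191875666868481 = 281474976710656/17.
Numerically: E[X] ≈ 1.66e+13.

E[X] = 2862423051509815793 · (8/17)^{16} = 281474976710656/17 ≈ 1.66e+13.


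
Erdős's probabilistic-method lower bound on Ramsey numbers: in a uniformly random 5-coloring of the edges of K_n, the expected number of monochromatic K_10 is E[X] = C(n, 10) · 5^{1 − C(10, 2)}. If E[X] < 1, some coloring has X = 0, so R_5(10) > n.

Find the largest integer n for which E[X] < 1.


We need C(n, 10) · 5^{1 − 45} < 1, i.e. C(n, 10) < 5^{45 − 1} = 5684341886080801486968994140625.
Check values of n near the boundary:
  n = 5391: C(5391, 10) = 5666344714787188828795213697883; 5666344714787188828795213697883 < 5684341886080801486968994140625? YES
  n = 5392: C(5392, 10) = 5676873040158402483252283957448; 5676873040158402483252283957448 < 5684341886080801486968994140625? YES
  n = 5393: C(5393, 10) = 5687418968154238267170642278008; 5687418968154238267170642278008 < 5684341886080801486968994140625? NO
  n = 5394: C(5394, 10) = 5697982524930156243149785372878; 5697982524930156243149785372878 < 5684341886080801486968994140625? NO
The largest n with C(n, 10) < 5684341886080801486968994140625 is n = 5392 (where E[X] = 5676873040158402483252283957448/5684341886080801486968994140625 ≈ 0.9986861). Hence R_5(10) > 5392, i.e. R_5(10) ≥ 5393.

Largest n = 5392; hence R_5(10) > 5392.


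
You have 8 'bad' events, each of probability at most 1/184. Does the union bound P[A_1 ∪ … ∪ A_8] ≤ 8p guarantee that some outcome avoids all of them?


Union bound: P[∪_{i=1}^{8} A_i] ≤ Σ_i P[A_i] ≤ 8·p = 8·(1/184) = 1/23.
Numerically: 1/23 ≈ 0.043478.
Is 1/23 < 1? YES.
Since P[∪ A_i] ≤ 1/23 < 1, the complement has P[∩ A_i^c] ≥ 1 − 1/23 = 22/23 > 0, so some outcome avoids every A_i.

8·p = 1/23 ≈ 0.043478; existence CERTIFIED by the union bound.


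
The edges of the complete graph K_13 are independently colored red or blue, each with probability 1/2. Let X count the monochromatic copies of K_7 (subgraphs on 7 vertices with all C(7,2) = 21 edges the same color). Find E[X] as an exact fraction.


Let X = Σ_S X_S over the C(13, 7) = 1716 subsets S of size 7, where X_S = 1 if the K_7 on S is monochromatic.
For a fixed S, the K_7 on S has C(7, 2) = 21 edges. P[all 21 edges red] = (1/2)^21, and likewise for blue, so P[monochromatic] = 2·(1/2)^21 = 2^{1 − 21} = 1/1048576.
By linearity of expectation: E[X] = C(13, 7) · 2^{1 − 21} = 1716 · 1/1048576 = 429/262144.
Numerically: E[X] ≈ 0.00164.

E[X] = C(13,7)·2^(1−C(7,2)) = 429/262144 ≈ 0.00164.


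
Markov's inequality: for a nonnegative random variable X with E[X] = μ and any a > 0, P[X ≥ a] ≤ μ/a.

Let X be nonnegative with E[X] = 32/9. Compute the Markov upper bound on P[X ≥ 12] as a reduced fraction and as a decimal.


μ = E[X] = 32/9, a = 12.
Markov: P[X ≥ 12] ≤ μ/a = (32/9)/12 = 8/27.
Numerically: ≈ 0.296.
(Since a = 12 > μ = 3.556, the bound 8/27 is < 1 and informative.)

P[X ≥ 12] ≤ 8/27 ≈ 0.296.


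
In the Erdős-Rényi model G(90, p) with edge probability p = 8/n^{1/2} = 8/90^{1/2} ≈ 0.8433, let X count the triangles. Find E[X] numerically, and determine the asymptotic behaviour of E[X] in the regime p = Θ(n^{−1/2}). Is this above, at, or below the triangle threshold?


Number of potential triangles: C(90, 3) = 117480.
Each occurs with probability p³ ≈ (0.8433)³ ≈ 5.996615e-01.
By linearity: E[X] = C(90, 3)·p³ ≈ 117480 · 5.996615e-01 ≈ 70448.2379.
Since α = 1/2 < 1, p = c/n^{1/2} ≫ 1/n is above the triangle threshold p ~ 1/n. Asymptotically E[X] ~ (c³/6)·n^{3(1−α)} = (8³/6)·n^{1.5} → ∞; triangles are abundant w.h.p.

E[X] ≈ 70448.2379; in regime p = Θ(1/n^{1/2}) E[X] diverges (above the triangle threshold p ~ 1/n).


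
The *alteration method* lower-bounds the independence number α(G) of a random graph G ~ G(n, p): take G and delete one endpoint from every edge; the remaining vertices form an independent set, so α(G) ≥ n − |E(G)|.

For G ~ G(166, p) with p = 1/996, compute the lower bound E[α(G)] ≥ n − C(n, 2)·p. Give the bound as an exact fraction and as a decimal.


E[|E(G)|] = C(166, 2)·p = 13695 · (1/996) = 55/4.
E[α(G)] ≥ n − E[|E(G)|] = 166 − 55/4 = 609/4.
Numerically: ≈ 152.250.
(This is only a lower bound; the true E[α(G)] may be larger.)

E[α(G)] ≥ 609/4 ≈ 152.250.


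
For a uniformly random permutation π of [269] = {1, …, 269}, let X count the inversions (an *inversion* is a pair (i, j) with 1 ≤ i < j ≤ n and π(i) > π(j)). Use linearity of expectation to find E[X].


Write X = Σ X_I over the C(269, 2) = 36046 pairs i < j, with X_I the indicator of one inversion.
There are 36046 indicators.
For each fixed pair i < j, the values π(i) and π(j) are two distinct elements of {1, …, 269} in uniformly random order; by symmetry P[π(i) > π(j)] = 1/2.
By linearity: E[X] = 36046 · (1/2) = C(269, 2) · (1/2) = 36046/2 = 18023 ≈ 18023.000.

E[X] = 18023 = 18023.000.


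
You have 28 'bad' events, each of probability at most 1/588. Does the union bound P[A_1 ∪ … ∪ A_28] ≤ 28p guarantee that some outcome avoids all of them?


Union bound: P[∪_{i=1}^{28} A_i] ≤ Σ_i P[A_i] ≤ 28·p = 28·(1/588) = 1/21.
Numerically: 1/21 ≈ 0.0476190.
Is 1/21 < 1? YES.
Since P[∪ A_i] ≤ 1/21 < 1, the complement has P[∩ A_i^c] ≥ 1 − 1/21 = 20/21 > 0, so some outcome avoids every A_i.

28·p = 1/21 ≈ 0.0476190; existence CERTIFIED by the union bound.


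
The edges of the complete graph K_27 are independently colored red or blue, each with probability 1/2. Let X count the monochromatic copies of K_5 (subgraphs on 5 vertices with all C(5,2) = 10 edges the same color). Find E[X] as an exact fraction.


Let X = Σ_S X_S over the C(27, 5) = 80730 subsets S of size 5, where X_S = 1 if the K_5 on S is monochromatic.
For a fixed S, the K_5 on S has C(5, 2) = 10 edges. P[all 10 edges red] = (1/2)^10, and likewise for blue, so P[monochromatic] = 2·(1/2)^10 = 2^{1 − 10} = 1/512.
Summing: E[X] = C(27, 5) · 2^{1 − 10} = 80730 · 1/512 = 40365/256.
Numerically: E[X] ≈ 157.67578.

E[X] = C(27,5)·2^(1−C(5,2)) = 40365/256 ≈ 157.67578.


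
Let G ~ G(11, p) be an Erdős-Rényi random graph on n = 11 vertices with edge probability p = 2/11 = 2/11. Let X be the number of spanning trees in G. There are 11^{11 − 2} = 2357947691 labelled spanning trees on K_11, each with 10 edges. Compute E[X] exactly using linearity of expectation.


K_11 has 11^{11 − 2} = 2357947691 labelled spanning trees.
For each such spanning tree H, let X_H = 1 if all 10 edges of H are present in G. Then P[X_H = 1] = p^{10} = (2/11)^{10} = 1024/25937424601.
By linearity of expectation: E[X] = Σ_H E[X_H] = 2357947691 · p^{10} = 2357947691 · 1024/25937424601 = 1024/11.
Numerically: E[X] ≈ 93.091.

E[X] = 2357947691 · (2/11)^{10} = 1024/11 ≈ 93.091.


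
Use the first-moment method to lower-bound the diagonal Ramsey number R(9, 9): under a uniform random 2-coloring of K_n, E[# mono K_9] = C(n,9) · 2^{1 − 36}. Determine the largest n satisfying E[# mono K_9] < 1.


We need C(n, 9) · 2^{1 − 36} < 1, i.e. C(n, 9) < 2^{36 − 1} = 34359738368.
Check values of n near the boundary:
  n = 60: C(60, 9) = 14783142660; 14783142660 < 34359738368? YES
  n = 61: C(61, 9) = 17341763505; 17341763505 < 34359738368? YES
  n = 62: C(62, 9) = 20286591270; 20286591270 < 34359738368? YES
  n = 63: C(63, 9) = 23667689815; 23667689815 < 34359738368? YES
  n = 64: C(64, 9) = 27540584512; 27540584512 < 34359738368? YES
  n = 65: C(65, 9) = 31966749880; 31966749880 < 34359738368? YES
  n = 66: C(66, 9) = 37014131440; 37014131440 < 34359738368? NO
  n = 67: C(67, 9) = 42757703560; 42757703560 < 34359738368? NO
  n = 68: C(68, 9) = 49280065120; 49280065120 < 34359738368? NO
The largest n with C(n, 9) < 34359738368 is n = 65 (where E[X] = 3995843735/4294967296 ≈ 0.930355). Hence R(9, 9) > 65, i.e. R(9, 9) ≥ 66.

Largest n = 65; hence R(9, 9) > 65.


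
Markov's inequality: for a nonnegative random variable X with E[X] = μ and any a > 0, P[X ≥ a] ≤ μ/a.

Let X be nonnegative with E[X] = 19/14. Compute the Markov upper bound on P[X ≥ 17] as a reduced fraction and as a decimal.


μ = E[X] = 19/14, a = 17.
Markov: P[X ≥ 17] ≤ μ/a = (19/14)/17 = 19/238.
Numerically: ≈ 0.079832.
(Since a = 17 > μ = 1.357143, the bound 19/238 is < 1 and informative.)

P[X ≥ 17] ≤ 19/238 ≈ 0.079832.


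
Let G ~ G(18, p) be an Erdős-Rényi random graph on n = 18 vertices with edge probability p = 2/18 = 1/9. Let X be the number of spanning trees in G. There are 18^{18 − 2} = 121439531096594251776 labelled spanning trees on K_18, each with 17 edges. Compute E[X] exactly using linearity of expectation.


K_18 has 18^{18 − 2} = 121439531096594251776 labelled spanning trees.
For each such spanning tree H, let X_H = 1 if all 17 edges of H are present in G. Then P[X_H = 1] = p^{17} = (1/9)^{17} = 1/16677181699666569.
Summing the indicators: E[X] = Σ_H E[X_H] = 121439531096594251776 · p^{17} = 121439531096594251776 · 1/16677181699666569 = 65536/9.
Numerically: E[X] ≈ 7282.

E[X] = 121439531096594251776 · (1/9)^{17} = 65536/9 ≈ 7282.


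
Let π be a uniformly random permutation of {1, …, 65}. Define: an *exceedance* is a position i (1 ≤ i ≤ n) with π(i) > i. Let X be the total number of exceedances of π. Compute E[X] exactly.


Write X = Σ_{i=1}^{65} X_i, where X_i = 1_{π(i) > i}.
For each fixed i, π(i) is uniform over {1, …, 65} (marginal of a uniform permutation), so P[π(i) > i] = (n − i)/n. Summing: Σ_{i=1}^{65} (n − i)/n = (0 + 1 + … + 64)/65 = 65(65 − 1)/(2·65) = (65 − 1)/2.
Hence E[X] = Σ_{i=1}^{65} (65 − i)/65 = 32 ≈ 32.000000.

E[X] = 32 = 32.000000.


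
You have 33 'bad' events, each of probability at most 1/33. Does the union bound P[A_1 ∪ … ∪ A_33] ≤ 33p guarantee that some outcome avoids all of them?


Union bound: P[∪_{i=1}^{33} A_i] ≤ Σ_i P[A_i] ≤ 33·p = 33·(1/33) = 1.
Numerically: 1 ≈ 1.00000.
Is 1 < 1? NO.
Since the bound 1 is ≥ 1, the union bound is uninformative here; it does NOT by itself certify existence.

33·p = 1 ≈ 1.00000; existence NOT certified by the union bound.


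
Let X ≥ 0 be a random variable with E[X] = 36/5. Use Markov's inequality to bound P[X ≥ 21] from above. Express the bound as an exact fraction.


μ = E[X] = 36/5, a = 21.
Markov: P[X ≥ 21] ≤ μ/a = (36/5)/21 = 12/35.
Numerically: ≈ 0.3429.
(Since a = 21 > μ = 7.2000, the bound 12/35 is < 1 and informative.)

P[X ≥ 21] ≤ 12/35 ≈ 0.3429.


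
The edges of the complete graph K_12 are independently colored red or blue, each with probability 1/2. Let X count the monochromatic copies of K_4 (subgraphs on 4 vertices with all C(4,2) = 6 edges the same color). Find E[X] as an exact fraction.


Let X = Σ_S X_S over the C(12, 4) = 495 subsets S of size 4, where X_S = 1 if the K_4 on S is monochromatic.
For a fixed S, the K_4 on S has C(4, 2) = 6 edges. P[all 6 edges red] = (1/2)^6, and likewise for blue, so P[monochromatic] = 2·(1/2)^6 = 2^{1 − 6} = 1/32.
By linearity: E[X] = C(12, 4) · 2^{1 − 6} = 495 · 1/32 = 495/32.
Numerically: E[X] ≈ 15.4688.

E[X] = C(12,4)·2^(1−C(4,2)) = 495/32 ≈ 15.4688.


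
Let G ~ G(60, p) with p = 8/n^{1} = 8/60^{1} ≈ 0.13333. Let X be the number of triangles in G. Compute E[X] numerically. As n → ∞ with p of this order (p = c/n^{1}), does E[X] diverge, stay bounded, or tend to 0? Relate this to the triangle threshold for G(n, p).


Number of potential triangles: C(60, 3) = 34220.
Each occurs with probability p³ ≈ (0.13333)³ ≈ 2.3703704e-03.
By linearity: E[X] = C(60, 3)·p³ ≈ 34220 · 2.3703704e-03 ≈ 81.11407.
Here α = 1, so p = 8/n is exactly at the triangle threshold p ~ 1/n. Asymptotically E[X] → c³/6 = 8³/6 = 256/3 ≈ 85.33333, a bounded constant. In this regime the triangle count is asymptotically Poisson(c³/6).

E[X] ≈ 81.11407; in regime p = Θ(1/n^{1}) E[X] stays bounded (at the triangle threshold p ~ 1/n).


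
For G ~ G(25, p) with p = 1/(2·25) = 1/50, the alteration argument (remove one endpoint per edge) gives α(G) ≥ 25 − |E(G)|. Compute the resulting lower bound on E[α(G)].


E[|E(G)|] = C(25, 2)·p = 300 · (1/50) = 6.
E[α(G)] ≥ n − E[|E(G)|] = 25 − 6 = 19.
Numerically: ≈ 19.00000.
(This is only a lower bound; the true E[α(G)] may be larger.)

E[α(G)] ≥ 19 ≈ 19.00000.


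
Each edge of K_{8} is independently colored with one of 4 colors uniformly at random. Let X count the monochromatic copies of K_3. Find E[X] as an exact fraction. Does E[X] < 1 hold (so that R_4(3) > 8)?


E[X] = C(8, 3) · 4^{1 − 3} = 56 · 4^{−2} = 56/16.
As a reduced fraction: E[X] = 7/2 ≈ 3.50000.
Is E[X] < 1? NO.
Since E[X] ≥ 1, the first-moment bound is inconclusive at n = 8; it does NOT by itself certify R_4(3) > 8.

E[X] = 7/2 ≈ 3.50000; E[X] ≥ 1; first-moment method inconclusive here.


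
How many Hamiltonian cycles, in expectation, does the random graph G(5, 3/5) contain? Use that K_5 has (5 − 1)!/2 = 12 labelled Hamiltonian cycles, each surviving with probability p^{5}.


K_5 has (5 − 1)!/2 = 12 labelled Hamiltonian cycles.
For each such Hamiltonian cycle H, let X_H = 1 if all 5 edges of H are present in G. Then P[X_H = 1] = p^{5} = (3/5)^{5} = 243/3125.
Summing the indicators: E[X] = Σ_H E[X_H] = 12 · p^{5} = 12 · 243/3125 = 2916/3125.
Numerically: E[X] ≈ 0.9331.

E[X] = 12 · (3/5)^{5} = 2916/3125 ≈ 0.9331.
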